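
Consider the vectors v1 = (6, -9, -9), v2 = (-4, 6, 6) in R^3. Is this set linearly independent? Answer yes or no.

no

Form the matrix with these vectors as rows and row reduce.
R2 ← R2 + (2/3)·R1: [0, 0, 0]
1 nonzero row, so the 2 vectors span a space of dimension 1.
Since 1 < 2, the vectors are linearly dependent.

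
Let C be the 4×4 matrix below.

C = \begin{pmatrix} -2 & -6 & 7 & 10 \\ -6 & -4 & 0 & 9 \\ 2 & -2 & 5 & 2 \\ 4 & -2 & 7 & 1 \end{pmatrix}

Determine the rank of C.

2

Row reduce to echelon form.
R2 ← R2 − (3)·R1: [0, 14, -21, -21]
R3 ← R3 + R1: [0, -8, 12, 12]
R4 ← R4 + (2)·R1: [0, -14, 21, 21]
R3 ← R3 + (4/7)·R2: [0, 0, 0, 0]
R4 ← R4 + R2: [0, 0, 0, 0]
Echelon form has 2 nonzero rows, so rank(C) = 2.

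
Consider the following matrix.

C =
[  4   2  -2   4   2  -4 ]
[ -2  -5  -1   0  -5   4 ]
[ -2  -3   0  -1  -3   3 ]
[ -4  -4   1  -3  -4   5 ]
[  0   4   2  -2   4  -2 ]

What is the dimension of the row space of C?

Row reduce to echelon form.
R2 ← R2 + (1/2)·R1: [0, -4, -2, 2, -4, 2]
R3 ← R3 + (1/2)·R1: [0, -2, -1, 1, -2, 1]
R4 ← R4 + R1: [0, -2, -1, 1, -2, 1]
R3 ← R3 − (1/2)·R2: [0, 0, 0, 0, 0, 0]
R4 ← R4 − (1/2)·R2: [0, 0, 0, 0, 0, 0]
R5 ← R5 + R2: [0, 0, 0, 0, 0, 0]
Echelon form has 2 nonzero rows, so rank(C) = 2.
The row space has dimension equal to the rank: 2.

2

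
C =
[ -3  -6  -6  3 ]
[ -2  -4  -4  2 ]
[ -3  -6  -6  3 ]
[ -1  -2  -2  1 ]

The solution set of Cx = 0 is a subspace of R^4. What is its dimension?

Row reduce to echelon form.
R2 ← R2 − (2/3)·R1: [0, 0, 0, 0]
R3 ← R3 − R1: [0, 0, 0, 0]
R4 ← R4 − (1/3)·R1: [0, 0, 0, 0]
1 nonzero row, so rank(C) = 1.
C has 4 columns; by rank–nullity, nullity = 4 − 1 = 3.

3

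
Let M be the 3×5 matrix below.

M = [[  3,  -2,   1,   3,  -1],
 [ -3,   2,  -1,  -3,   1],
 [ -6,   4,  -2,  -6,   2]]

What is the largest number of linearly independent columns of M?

1

Row reduce to echelon form.
R2 ← R2 + R1: [0, 0, 0, 0, 0]
R3 ← R3 + (2)·R1: [0, 0, 0, 0, 0]
Echelon form has 1 nonzero row, so rank(M) = 1.
The rank gives the maximum number of linearly independent columns: 1.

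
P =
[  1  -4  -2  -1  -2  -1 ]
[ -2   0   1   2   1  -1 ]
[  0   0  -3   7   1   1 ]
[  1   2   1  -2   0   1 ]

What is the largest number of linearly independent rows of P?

4

Row reduce to echelon form.
R2 ← R2 + (2)·R1: [0, -8, -3, 0, -3, -3]
R4 ← R4 − R1: [0, 6, 3, -1, 2, 2]
R4 ← R4 + (3/4)·R2: [0, 0, 3/4, -1, -1/4, -1/4]
R4 ← R4 + (1/4)·R3: [0, 0, 0, 3/4, 0, 0]
Echelon form has 4 nonzero rows, so rank(P) = 4.
The rank gives the maximum number of linearly independent rows: 4.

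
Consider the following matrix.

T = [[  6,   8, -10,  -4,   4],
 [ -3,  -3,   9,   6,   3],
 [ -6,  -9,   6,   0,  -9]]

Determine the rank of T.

Row reduce to echelon form.
R2 ← R2 + (1/2)·R1: [0, 1, 4, 4, 5]
R3 ← R3 + R1: [0, -1, -4, -4, -5]
R3 ← R3 + R2: [0, 0, 0, 0, 0]
Echelon form has 2 nonzero rows, so rank(T) = 2.

2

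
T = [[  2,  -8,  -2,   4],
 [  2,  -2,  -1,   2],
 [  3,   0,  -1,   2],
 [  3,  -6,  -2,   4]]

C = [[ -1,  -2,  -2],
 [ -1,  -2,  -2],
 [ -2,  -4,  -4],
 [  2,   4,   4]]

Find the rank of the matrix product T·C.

1

First compute TC:
[[ 18,  36,  36],
 [  6,  12,  12],
 [  3,   6,   6],
 [ 15,  30,  30]]
Now row reduce the product.
R2 ← R2 − (1/3)·R1: [0, 0, 0]
R3 ← R3 − (1/6)·R1: [0, 0, 0]
R4 ← R4 − (5/6)·R1: [0, 0, 0]
1 nonzero row, so rank(TC) = 1.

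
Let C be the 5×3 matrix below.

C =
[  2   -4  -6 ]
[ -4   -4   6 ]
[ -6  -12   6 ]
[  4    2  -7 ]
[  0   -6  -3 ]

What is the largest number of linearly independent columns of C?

Row reduce to echelon form.
R2 ← R2 + (2)·R1: [0, -12, -6]
R3 ← R3 + (3)·R1: [0, -24, -12]
R4 ← R4 − (2)·R1: [0, 10, 5]
R3 ← R3 − (2)·R2: [0, 0, 0]
R4 ← R4 + (5/6)·R2: [0, 0, 0]
R5 ← R5 − (1/2)·R2: [0, 0, 0]
Echelon form has 2 nonzero rows, so rank(C) = 2.
The rank gives the maximum number of linearly independent columns: 2.

2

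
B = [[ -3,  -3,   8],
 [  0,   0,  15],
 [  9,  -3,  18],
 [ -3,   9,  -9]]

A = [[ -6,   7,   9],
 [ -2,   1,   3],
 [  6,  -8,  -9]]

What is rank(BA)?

First compute BA:
[[ 72, -88, -108],
 [ 90, -120, -135],
 [ 60, -84, -90],
 [-54,  60,  81]]
Now row reduce the product.
R2 ← R2 − (5/4)·R1: [0, -10, 0]
R3 ← R3 − (5/6)·R1: [0, -32/3, 0]
R4 ← R4 + (3/4)·R1: [0, -6, 0]
R3 ← R3 − (16/15)·R2: [0, 0, 0]
R4 ← R4 − (3/5)·R2: [0, 0, 0]
2 nonzero rows, so rank(BA) = 2.

2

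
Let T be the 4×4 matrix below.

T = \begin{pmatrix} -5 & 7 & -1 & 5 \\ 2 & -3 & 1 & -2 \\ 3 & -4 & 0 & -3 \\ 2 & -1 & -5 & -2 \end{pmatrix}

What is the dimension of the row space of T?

2

Row reduce to echelon form.
R2 ← R2 + (2/5)·R1: [0, -1/5, 3/5, 0]
R3 ← R3 + (3/5)·R1: [0, 1/5, -3/5, 0]
R4 ← R4 + (2/5)·R1: [0, 9/5, -27/5, 0]
R3 ← R3 + R2: [0, 0, 0, 0]
R4 ← R4 + (9)·R2: [0, 0, 0, 0]
Echelon form has 2 nonzero rows, so rank(T) = 2.
The row space has dimension equal to the rank: 2.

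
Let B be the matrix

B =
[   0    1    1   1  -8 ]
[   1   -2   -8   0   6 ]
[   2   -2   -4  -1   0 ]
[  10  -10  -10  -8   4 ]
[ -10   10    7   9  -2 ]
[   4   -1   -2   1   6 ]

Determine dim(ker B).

1

Row reduce to echelon form.
Swap R1 ↔ R2
R3 ← R3 − (2)·R1: [0, 2, 12, -1, -12]
R4 ← R4 − (10)·R1: [0, 10, 70, -8, -56]
R5 ← R5 + (10)·R1: [0, -10, -73, 9, 58]
R6 ← R6 − (4)·R1: [0, 7, 30, 1, -18]
R3 ← R3 − (2)·R2: [0, 0, 10, -3, 4]
R4 ← R4 − (10)·R2: [0, 0, 60, -18, 24]
R5 ← R5 + (10)·R2: [0, 0, -63, 19, -22]
R6 ← R6 − (7)·R2: [0, 0, 23, -6, 38]
R4 ← R4 − (6)·R3: [0, 0, 0, 0, 0]
R5 ← R5 + (63/10)·R3: [0, 0, 0, 1/10, 16/5]
R6 ← R6 − (23/10)·R3: [0, 0, 0, 9/10, 144/5]
Swap R4 ↔ R5
R6 ← R6 − (9)·R4: [0, 0, 0, 0, 0]
4 nonzero rows, so rank(B) = 4.
B has 5 columns; by rank–nullity, nullity = 5 − 4 = 1.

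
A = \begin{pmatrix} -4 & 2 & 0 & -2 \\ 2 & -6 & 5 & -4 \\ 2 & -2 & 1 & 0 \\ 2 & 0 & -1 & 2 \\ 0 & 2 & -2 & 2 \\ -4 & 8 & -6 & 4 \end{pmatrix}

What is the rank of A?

2

Row reduce to echelon form.
R2 ← R2 + (1/2)·R1: [0, -5, 5, -5]
R3 ← R3 + (1/2)·R1: [0, -1, 1, -1]
R4 ← R4 + (1/2)·R1: [0, 1, -1, 1]
R6 ← R6 − R1: [0, 6, -6, 6]
R3 ← R3 − (1/5)·R2: [0, 0, 0, 0]
R4 ← R4 + (1/5)·R2: [0, 0, 0, 0]
R5 ← R5 + (2/5)·R2: [0, 0, 0, 0]
R6 ← R6 + (6/5)·R2: [0, 0, 0, 0]
Echelon form has 2 nonzero rows, so rank(A) = 2.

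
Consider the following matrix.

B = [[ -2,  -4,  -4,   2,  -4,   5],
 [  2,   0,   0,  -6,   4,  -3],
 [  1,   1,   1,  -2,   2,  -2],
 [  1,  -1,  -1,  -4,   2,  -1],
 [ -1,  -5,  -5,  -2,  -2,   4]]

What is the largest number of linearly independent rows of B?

Row reduce to echelon form.
R2 ← R2 + R1: [0, -4, -4, -4, 0, 2]
R3 ← R3 + (1/2)·R1: [0, -1, -1, -1, 0, 1/2]
R4 ← R4 + (1/2)·R1: [0, -3, -3, -3, 0, 3/2]
R5 ← R5 − (1/2)·R1: [0, -3, -3, -3, 0, 3/2]
R3 ← R3 − (1/4)·R2: [0, 0, 0, 0, 0, 0]
R4 ← R4 − (3/4)·R2: [0, 0, 0, 0, 0, 0]
R5 ← R5 − (3/4)·R2: [0, 0, 0, 0, 0, 0]
Echelon form has 2 nonzero rows, so rank(B) = 2.
The rank gives the maximum number of linearly independent rows: 2.

2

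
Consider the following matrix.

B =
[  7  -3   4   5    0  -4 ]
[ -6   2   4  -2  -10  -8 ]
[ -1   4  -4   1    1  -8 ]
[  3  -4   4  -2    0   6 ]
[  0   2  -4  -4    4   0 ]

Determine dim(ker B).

2

Row reduce to echelon form.
R2 ← R2 + (6/7)·R1: [0, -4/7, 52/7, 16/7, -10, -80/7]
R3 ← R3 + (1/7)·R1: [0, 25/7, -24/7, 12/7, 1, -60/7]
R4 ← R4 − (3/7)·R1: [0, -19/7, 16/7, -29/7, 0, 54/7]
R3 ← R3 + (25/4)·R2: [0, 0, 43, 16, -123/2, -80]
R4 ← R4 − (19/4)·R2: [0, 0, -33, -15, 95/2, 62]
R5 ← R5 + (7/2)·R2: [0, 0, 22, 4, -31, -40]
R4 ← R4 + (33/43)·R3: [0, 0, 0, -117/43, 13/43, 26/43]
R5 ← R5 − (22/43)·R3: [0, 0, 0, -180/43, 20/43, 40/43]
R5 ← R5 − (20/13)·R4: [0, 0, 0, 0, 0, 0]
4 nonzero rows, so rank(B) = 4.
B has 6 columns; by rank–nullity, nullity = 6 − 4 = 2.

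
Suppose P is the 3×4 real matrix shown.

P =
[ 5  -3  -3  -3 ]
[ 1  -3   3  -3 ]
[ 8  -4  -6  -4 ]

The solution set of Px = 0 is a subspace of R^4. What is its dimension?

Row reduce to echelon form.
R2 ← R2 − (1/5)·R1: [0, -12/5, 18/5, -12/5]
R3 ← R3 − (8/5)·R1: [0, 4/5, -6/5, 4/5]
R3 ← R3 + (1/3)·R2: [0, 0, 0, 0]
2 nonzero rows, so rank(P) = 2.
P has 4 columns; by rank–nullity, nullity = 4 − 2 = 2.

2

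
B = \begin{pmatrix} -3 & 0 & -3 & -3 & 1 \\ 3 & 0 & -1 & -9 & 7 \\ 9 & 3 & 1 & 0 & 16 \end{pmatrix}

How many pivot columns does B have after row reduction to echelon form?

3

Row reduce to echelon form.
R2 ← R2 + R1: [0, 0, -4, -12, 8]
R3 ← R3 + (3)·R1: [0, 3, -8, -9, 19]
Swap R2 ↔ R3
Echelon form has 3 nonzero rows, so rank(B) = 3.
Each nonzero row contributes one pivot column: 3 pivot columns.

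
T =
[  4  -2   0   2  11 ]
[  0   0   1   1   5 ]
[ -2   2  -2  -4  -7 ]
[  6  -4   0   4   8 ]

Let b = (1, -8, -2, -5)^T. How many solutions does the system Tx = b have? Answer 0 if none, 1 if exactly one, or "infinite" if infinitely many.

Row reduce the augmented matrix [T | b].
R3 ← R3 + (1/2)·R1: [0, 1, -2, -3, -3/2, -3/2]
R4 ← R4 − (3/2)·R1: [0, -1, 0, 1, -17/2, -13/2]
Swap R2 ↔ R3
R4 ← R4 + R2: [0, 0, -2, -2, -10, -8]
R4 ← R4 + (2)·R3: [0, 0, 0, 0, 0, -24]
The echelon form has 4 nonzero rows; the last pivot sits in the augmented column, so rank(T) = 3 but rank([T|b]) = 4.
Since the ranks differ, the system is inconsistent.
It has no solutions.

0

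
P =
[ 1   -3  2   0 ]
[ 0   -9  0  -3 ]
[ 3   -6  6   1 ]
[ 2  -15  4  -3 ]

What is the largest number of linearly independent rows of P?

Row reduce to echelon form.
R3 ← R3 − (3)·R1: [0, 3, 0, 1]
R4 ← R4 − (2)·R1: [0, -9, 0, -3]
R3 ← R3 + (1/3)·R2: [0, 0, 0, 0]
R4 ← R4 − R2: [0, 0, 0, 0]
Echelon form has 2 nonzero rows, so rank(P) = 2.
The rank gives the maximum number of linearly independent rows: 2.

2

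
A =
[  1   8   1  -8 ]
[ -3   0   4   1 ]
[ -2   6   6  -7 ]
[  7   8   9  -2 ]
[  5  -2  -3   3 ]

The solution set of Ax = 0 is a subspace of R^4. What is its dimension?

0

Row reduce to echelon form.
R2 ← R2 + (3)·R1: [0, 24, 7, -23]
R3 ← R3 + (2)·R1: [0, 22, 8, -23]
R4 ← R4 − (7)·R1: [0, -48, 2, 54]
R5 ← R5 − (5)·R1: [0, -42, -8, 43]
R3 ← R3 − (11/12)·R2: [0, 0, 19/12, -23/12]
R4 ← R4 + (2)·R2: [0, 0, 16, 8]
R5 ← R5 + (7/4)·R2: [0, 0, 17/4, 11/4]
R4 ← R4 − (192/19)·R3: [0, 0, 0, 520/19]
R5 ← R5 − (51/19)·R3: [0, 0, 0, 150/19]
R5 ← R5 − (15/52)·R4: [0, 0, 0, 0]
4 nonzero rows, so rank(A) = 4.
A has 4 columns; by rank–nullity, nullity = 4 − 4 = 0.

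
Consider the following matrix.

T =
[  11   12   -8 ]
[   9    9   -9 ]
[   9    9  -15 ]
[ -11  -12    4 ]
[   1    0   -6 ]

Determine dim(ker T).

Row reduce to echelon form.
R2 ← R2 − (9/11)·R1: [0, -9/11, -27/11]
R3 ← R3 − (9/11)·R1: [0, -9/11, -93/11]
R4 ← R4 + R1: [0, 0, -4]
R5 ← R5 − (1/11)·R1: [0, -12/11, -58/11]
R3 ← R3 − R2: [0, 0, -6]
R5 ← R5 − (4/3)·R2: [0, 0, -2]
R4 ← R4 − (2/3)·R3: [0, 0, 0]
R5 ← R5 − (1/3)·R3: [0, 0, 0]
3 nonzero rows, so rank(T) = 3.
T has 3 columns; by rank–nullity, nullity = 3 − 3 = 0.

0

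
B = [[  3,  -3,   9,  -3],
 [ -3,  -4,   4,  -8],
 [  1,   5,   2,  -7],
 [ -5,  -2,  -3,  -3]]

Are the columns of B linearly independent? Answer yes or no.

yes

Row reduce B to echelon form.
R2 ← R2 + R1: [0, -7, 13, -11]
R3 ← R3 − (1/3)·R1: [0, 6, -1, -6]
R4 ← R4 + (5/3)·R1: [0, -7, 12, -8]
R3 ← R3 + (6/7)·R2: [0, 0, 71/7, -108/7]
R4 ← R4 − R2: [0, 0, -1, 3]
R4 ← R4 + (7/71)·R3: [0, 0, 0, 105/71]
4 pivots among 4 columns.
Every column is a pivot column, so the columns are linearly independent.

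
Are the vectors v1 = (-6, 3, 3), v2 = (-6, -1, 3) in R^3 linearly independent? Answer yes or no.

Form the matrix with these vectors as rows and row reduce.
R2 ← R2 − R1: [0, -4, 0]
2 nonzero rows, so the 2 vectors span a space of dimension 2.
Since 2 = 2, the vectors are linearly independent.

yes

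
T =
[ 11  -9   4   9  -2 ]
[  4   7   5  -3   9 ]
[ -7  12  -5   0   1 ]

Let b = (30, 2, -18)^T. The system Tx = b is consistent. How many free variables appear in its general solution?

Row reduce the augmented matrix [T | b].
R2 ← R2 − (4/11)·R1: [0, 113/11, 39/11, -69/11, 107/11, -98/11]
R3 ← R3 + (7/11)·R1: [0, 69/11, -27/11, 63/11, -3/11, 12/11]
R3 ← R3 − (69/113)·R2: [0, 0, -522/113, 1080/113, -702/113, 738/113]
The echelon form has 3 nonzero rows, and every pivot lies in the first 5 columns, so rank(T) = rank([T|b]) = 3.
The system is consistent.
Free variables = (unknowns) − (rank) = 5 − 3 = 2.

2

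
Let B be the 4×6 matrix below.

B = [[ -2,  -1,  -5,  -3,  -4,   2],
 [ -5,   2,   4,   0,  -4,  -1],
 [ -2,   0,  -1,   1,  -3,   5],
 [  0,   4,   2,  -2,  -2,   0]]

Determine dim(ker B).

Row reduce to echelon form.
R2 ← R2 − (5/2)·R1: [0, 9/2, 33/2, 15/2, 6, -6]
R3 ← R3 − R1: [0, 1, 4, 4, 1, 3]
R3 ← R3 − (2/9)·R2: [0, 0, 1/3, 7/3, -1/3, 13/3]
R4 ← R4 − (8/9)·R2: [0, 0, -38/3, -26/3, -22/3, 16/3]
R4 ← R4 + (38)·R3: [0, 0, 0, 80, -20, 170]
4 nonzero rows, so rank(B) = 4.
B has 6 columns; by rank–nullity, nullity = 6 − 4 = 2.

2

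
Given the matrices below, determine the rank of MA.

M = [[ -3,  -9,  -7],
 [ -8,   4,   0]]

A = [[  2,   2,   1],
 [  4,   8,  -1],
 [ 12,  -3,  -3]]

First compute MA:
[[-126, -57,  27],
 [  0,  16, -12]]
Now row reduce the product.
2 nonzero rows, so rank(MA) = 2.

2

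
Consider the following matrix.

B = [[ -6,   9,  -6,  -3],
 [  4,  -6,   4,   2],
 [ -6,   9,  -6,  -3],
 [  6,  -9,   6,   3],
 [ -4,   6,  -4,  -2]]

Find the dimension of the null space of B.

Row reduce to echelon form.
R2 ← R2 + (2/3)·R1: [0, 0, 0, 0]
R3 ← R3 − R1: [0, 0, 0, 0]
R4 ← R4 + R1: [0, 0, 0, 0]
R5 ← R5 − (2/3)·R1: [0, 0, 0, 0]
1 nonzero row, so rank(B) = 1.
B has 4 columns; by rank–nullity, nullity = 4 − 1 = 3.

3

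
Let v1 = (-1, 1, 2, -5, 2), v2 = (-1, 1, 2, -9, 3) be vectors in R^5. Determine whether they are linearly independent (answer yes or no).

yes

Form the matrix with these vectors as rows and row reduce.
R2 ← R2 − R1: [0, 0, 0, -4, 1]
2 nonzero rows, so the 2 vectors span a space of dimension 2.
Since 2 = 2, the vectors are linearly independent.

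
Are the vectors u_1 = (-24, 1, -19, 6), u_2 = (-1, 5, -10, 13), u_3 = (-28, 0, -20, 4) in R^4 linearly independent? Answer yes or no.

Form the matrix with these vectors as rows and row reduce.
R2 ← R2 − (1/24)·R1: [0, 119/24, -221/24, 51/4]
R3 ← R3 − (7/6)·R1: [0, -7/6, 13/6, -3]
R3 ← R3 + (4/17)·R2: [0, 0, 0, 0]
2 nonzero rows, so the 3 vectors span a space of dimension 2.
Since 2 < 3, the vectors are linearly dependent.

no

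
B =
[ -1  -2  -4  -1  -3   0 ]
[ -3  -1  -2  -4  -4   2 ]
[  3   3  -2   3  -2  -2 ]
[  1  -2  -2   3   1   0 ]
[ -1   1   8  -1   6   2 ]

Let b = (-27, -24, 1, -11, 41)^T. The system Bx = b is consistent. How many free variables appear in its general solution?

2

Row reduce the augmented matrix [B | b].
R2 ← R2 − (3)·R1: [0, 5, 10, -1, 5, 2, 57]
R3 ← R3 + (3)·R1: [0, -3, -14, 0, -11, -2, -80]
R4 ← R4 + R1: [0, -4, -6, 2, -2, 0, -38]
R5 ← R5 − R1: [0, 3, 12, 0, 9, 2, 68]
R3 ← R3 + (3/5)·R2: [0, 0, -8, -3/5, -8, -4/5, -229/5]
R4 ← R4 + (4/5)·R2: [0, 0, 2, 6/5, 2, 8/5, 38/5]
R5 ← R5 − (3/5)·R2: [0, 0, 6, 3/5, 6, 4/5, 169/5]
R4 ← R4 + (1/4)·R3: [0, 0, 0, 21/20, 0, 7/5, -77/20]
R5 ← R5 + (3/4)·R3: [0, 0, 0, 3/20, 0, 1/5, -11/20]
R5 ← R5 − (1/7)·R4: [0, 0, 0, 0, 0, 0, 0]
The echelon form has 4 nonzero rows, and every pivot lies in the first 6 columns, so rank(B) = rank([B|b]) = 4.
The system is consistent.
Free variables = (unknowns) − (rank) = 6 − 4 = 2.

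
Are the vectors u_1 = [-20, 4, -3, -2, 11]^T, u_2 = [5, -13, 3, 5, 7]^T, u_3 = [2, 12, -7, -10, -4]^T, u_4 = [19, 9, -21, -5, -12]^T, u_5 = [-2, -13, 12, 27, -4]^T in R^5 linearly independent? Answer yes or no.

yes

Form the matrix with these vectors as rows and row reduce.
R2 ← R2 + (1/4)·R1: [0, -12, 9/4, 9/2, 39/4]
R3 ← R3 + (1/10)·R1: [0, 62/5, -73/10, -51/5, -29/10]
R4 ← R4 + (19/20)·R1: [0, 64/5, -477/20, -69/10, -31/20]
R5 ← R5 − (1/10)·R1: [0, -67/5, 123/10, 136/5, -51/10]
R3 ← R3 + (31/30)·R2: [0, 0, -199/40, -111/20, 287/40]
R4 ← R4 + (16/15)·R2: [0, 0, -429/20, -21/10, 177/20]
R5 ← R5 − (67/60)·R2: [0, 0, 783/80, 887/40, -1279/80]
R4 ← R4 − (858/199)·R3: [0, 0, 0, 4344/199, -4395/199]
R5 ← R5 + (783/398)·R3: [0, 0, 0, 2240/199, -745/398]
R5 ← R5 − (280/543)·R4: [0, 0, 0, 0, 3445/362]
5 nonzero rows, so the 5 vectors span a space of dimension 5.
Since 5 = 5, the vectors are linearly independent.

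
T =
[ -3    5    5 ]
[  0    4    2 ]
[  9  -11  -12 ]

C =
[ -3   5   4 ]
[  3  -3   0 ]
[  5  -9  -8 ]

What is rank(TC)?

2

First compute TC:
[[ 49, -75, -52],
 [ 22, -30, -16],
 [-120, 186, 132]]
Now row reduce the product.
R2 ← R2 − (22/49)·R1: [0, 180/49, 360/49]
R3 ← R3 + (120/49)·R1: [0, 114/49, 228/49]
R3 ← R3 − (19/30)·R2: [0, 0, 0]
2 nonzero rows, so rank(TC) = 2.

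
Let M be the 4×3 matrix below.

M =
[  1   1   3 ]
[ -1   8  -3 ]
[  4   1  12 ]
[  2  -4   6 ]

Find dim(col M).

2

Row reduce to echelon form.
R2 ← R2 + R1: [0, 9, 0]
R3 ← R3 − (4)·R1: [0, -3, 0]
R4 ← R4 − (2)·R1: [0, -6, 0]
R3 ← R3 + (1/3)·R2: [0, 0, 0]
R4 ← R4 + (2/3)·R2: [0, 0, 0]
Echelon form has 2 nonzero rows, so rank(M) = 2.
The column space has dimension equal to the rank: 2.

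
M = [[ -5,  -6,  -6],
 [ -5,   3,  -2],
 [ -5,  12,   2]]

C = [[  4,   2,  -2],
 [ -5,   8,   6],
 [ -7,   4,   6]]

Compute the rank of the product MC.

2

First compute MC:
[[ 52, -82, -62],
 [-21,   6,  16],
 [-94,  94,  94]]
Now row reduce the product.
R2 ← R2 + (21/52)·R1: [0, -705/26, -235/26]
R3 ← R3 + (47/26)·R1: [0, -705/13, -235/13]
R3 ← R3 − (2)·R2: [0, 0, 0]
2 nonzero rows, so rank(MC) = 2.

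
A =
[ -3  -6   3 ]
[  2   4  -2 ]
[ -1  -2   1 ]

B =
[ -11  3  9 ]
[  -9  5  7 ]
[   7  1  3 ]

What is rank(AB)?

1

First compute AB:
[[108, -36, -60],
 [-72,  24,  40],
 [ 36, -12, -20]]
Now row reduce the product.
R2 ← R2 + (2/3)·R1: [0, 0, 0]
R3 ← R3 − (1/3)·R1: [0, 0, 0]
1 nonzero row, so rank(AB) = 1.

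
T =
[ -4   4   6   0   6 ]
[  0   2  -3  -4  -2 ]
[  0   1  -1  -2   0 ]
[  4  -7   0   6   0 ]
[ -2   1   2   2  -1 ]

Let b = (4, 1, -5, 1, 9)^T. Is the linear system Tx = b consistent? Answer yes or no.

no

Row reduce the augmented matrix [T | b].
R4 ← R4 + R1: [0, -3, 6, 6, 6, 5]
R5 ← R5 − (1/2)·R1: [0, -1, -1, 2, -4, 7]
R3 ← R3 − (1/2)·R2: [0, 0, 1/2, 0, 1, -11/2]
R4 ← R4 + (3/2)·R2: [0, 0, 3/2, 0, 3, 13/2]
R5 ← R5 + (1/2)·R2: [0, 0, -5/2, 0, -5, 15/2]
R4 ← R4 − (3)·R3: [0, 0, 0, 0, 0, 23]
R5 ← R5 + (5)·R3: [0, 0, 0, 0, 0, -20]
R5 ← R5 + (20/23)·R4: [0, 0, 0, 0, 0, 0]
The echelon form has 4 nonzero rows; the last pivot sits in the augmented column, so rank(T) = 3 but rank([T|b]) = 4.
Since the ranks differ, the system is inconsistent.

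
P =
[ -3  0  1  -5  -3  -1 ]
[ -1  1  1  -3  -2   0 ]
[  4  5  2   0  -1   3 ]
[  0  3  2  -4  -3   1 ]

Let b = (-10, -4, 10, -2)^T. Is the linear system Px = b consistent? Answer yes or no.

Row reduce the augmented matrix [P | b].
R2 ← R2 − (1/3)·R1: [0, 1, 2/3, -4/3, -1, 1/3, -2/3]
R3 ← R3 + (4/3)·R1: [0, 5, 10/3, -20/3, -5, 5/3, -10/3]
R3 ← R3 − (5)·R2: [0, 0, 0, 0, 0, 0, 0]
R4 ← R4 − (3)·R2: [0, 0, 0, 0, 0, 0, 0]
The echelon form has 2 nonzero rows, and every pivot lies in the first 6 columns, so rank(P) = rank([P|b]) = 2.
The system is consistent.

yes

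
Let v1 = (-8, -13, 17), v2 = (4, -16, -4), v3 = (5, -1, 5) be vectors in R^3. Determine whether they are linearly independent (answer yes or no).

yes

Form the matrix with these vectors as rows and row reduce.
R2 ← R2 + (1/2)·R1: [0, -45/2, 9/2]
R3 ← R3 + (5/8)·R1: [0, -73/8, 125/8]
R3 ← R3 − (73/180)·R2: [0, 0, 69/5]
3 nonzero rows, so the 3 vectors span a space of dimension 3.
Since 3 = 3, the vectors are linearly independent.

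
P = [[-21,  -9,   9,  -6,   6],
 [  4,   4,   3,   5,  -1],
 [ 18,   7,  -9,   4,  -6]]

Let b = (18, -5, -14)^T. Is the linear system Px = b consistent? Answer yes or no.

yes

Row reduce the augmented matrix [P | b].
R2 ← R2 + (4/21)·R1: [0, 16/7, 33/7, 27/7, 1/7, -11/7]
R3 ← R3 + (6/7)·R1: [0, -5/7, -9/7, -8/7, -6/7, 10/7]
R3 ← R3 + (5/16)·R2: [0, 0, 3/16, 1/16, -13/16, 15/16]
The echelon form has 3 nonzero rows, and every pivot lies in the first 5 columns, so rank(P) = rank([P|b]) = 3.
The system is consistent.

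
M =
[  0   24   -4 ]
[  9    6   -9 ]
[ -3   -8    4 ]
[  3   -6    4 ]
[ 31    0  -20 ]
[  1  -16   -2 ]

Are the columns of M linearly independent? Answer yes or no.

Row reduce M to echelon form.
Swap R1 ↔ R2
R3 ← R3 + (1/3)·R1: [0, -6, 1]
R4 ← R4 − (1/3)·R1: [0, -8, 7]
R5 ← R5 − (31/9)·R1: [0, -62/3, 11]
R6 ← R6 − (1/9)·R1: [0, -50/3, -1]
R3 ← R3 + (1/4)·R2: [0, 0, 0]
R4 ← R4 + (1/3)·R2: [0, 0, 17/3]
R5 ← R5 + (31/36)·R2: [0, 0, 68/9]
R6 ← R6 + (25/36)·R2: [0, 0, -34/9]
Swap R3 ↔ R4
R5 ← R5 − (4/3)·R3: [0, 0, 0]
R6 ← R6 + (2/3)·R3: [0, 0, 0]
3 pivots among 3 columns.
Every column is a pivot column, so the columns are linearly independent.

yes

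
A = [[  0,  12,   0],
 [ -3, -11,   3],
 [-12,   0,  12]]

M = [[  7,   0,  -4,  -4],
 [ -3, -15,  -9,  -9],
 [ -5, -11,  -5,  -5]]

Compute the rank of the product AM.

2

First compute AM:
[[-36, -180, -108, -108],
 [ -3, 132,  96,  96],
 [-144, -132, -12, -12]]
Now row reduce the product.
R2 ← R2 − (1/12)·R1: [0, 147, 105, 105]
R3 ← R3 − (4)·R1: [0, 588, 420, 420]
R3 ← R3 − (4)·R2: [0, 0, 0, 0]
2 nonzero rows, so rank(AM) = 2.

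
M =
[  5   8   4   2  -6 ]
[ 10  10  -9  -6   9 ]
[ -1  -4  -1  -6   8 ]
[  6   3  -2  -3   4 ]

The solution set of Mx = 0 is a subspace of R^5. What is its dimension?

Row reduce to echelon form.
R2 ← R2 − (2)·R1: [0, -6, -17, -10, 21]
R3 ← R3 + (1/5)·R1: [0, -12/5, -1/5, -28/5, 34/5]
R4 ← R4 − (6/5)·R1: [0, -33/5, -34/5, -27/5, 56/5]
R3 ← R3 − (2/5)·R2: [0, 0, 33/5, -8/5, -8/5]
R4 ← R4 − (11/10)·R2: [0, 0, 119/10, 28/5, -119/10]
R4 ← R4 − (119/66)·R3: [0, 0, 0, 280/33, -595/66]
4 nonzero rows, so rank(M) = 4.
M has 5 columns; by rank–nullity, nullity = 5 − 4 = 1.

1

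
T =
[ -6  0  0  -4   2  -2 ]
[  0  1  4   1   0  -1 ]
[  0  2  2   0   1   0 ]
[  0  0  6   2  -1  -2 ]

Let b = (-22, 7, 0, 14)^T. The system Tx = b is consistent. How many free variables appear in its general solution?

Row reduce the augmented matrix [T | b].
R3 ← R3 − (2)·R2: [0, 0, -6, -2, 1, 2, -14]
R4 ← R4 + R3: [0, 0, 0, 0, 0, 0, 0]
The echelon form has 3 nonzero rows, and every pivot lies in the first 6 columns, so rank(T) = rank([T|b]) = 3.
The system is consistent.
Free variables = (unknowns) − (rank) = 6 − 3 = 3.

3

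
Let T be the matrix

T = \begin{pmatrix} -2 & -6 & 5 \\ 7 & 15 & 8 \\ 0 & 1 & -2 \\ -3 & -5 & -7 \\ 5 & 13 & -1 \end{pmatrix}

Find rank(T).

3

Row reduce to echelon form.
R2 ← R2 + (7/2)·R1: [0, -6, 51/2]
R4 ← R4 − (3/2)·R1: [0, 4, -29/2]
R5 ← R5 + (5/2)·R1: [0, -2, 23/2]
R3 ← R3 + (1/6)·R2: [0, 0, 9/4]
R4 ← R4 + (2/3)·R2: [0, 0, 5/2]
R5 ← R5 − (1/3)·R2: [0, 0, 3]
R4 ← R4 − (10/9)·R3: [0, 0, 0]
R5 ← R5 − (4/3)·R3: [0, 0, 0]
Echelon form has 3 nonzero rows, so rank(T) = 3.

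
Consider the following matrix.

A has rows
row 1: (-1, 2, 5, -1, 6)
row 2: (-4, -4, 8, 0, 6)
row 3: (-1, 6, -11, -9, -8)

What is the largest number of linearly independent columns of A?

3

Row reduce to echelon form.
R2 ← R2 − (4)·R1: [0, -12, -12, 4, -18]
R3 ← R3 − R1: [0, 4, -16, -8, -14]
R3 ← R3 + (1/3)·R2: [0, 0, -20, -20/3, -20]
Echelon form has 3 nonzero rows, so rank(A) = 3.
The rank gives the maximum number of linearly independent columns: 3.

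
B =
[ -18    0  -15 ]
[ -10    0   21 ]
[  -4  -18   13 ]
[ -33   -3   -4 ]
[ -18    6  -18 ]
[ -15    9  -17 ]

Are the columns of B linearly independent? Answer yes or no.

Row reduce B to echelon form.
R2 ← R2 − (5/9)·R1: [0, 0, 88/3]
R3 ← R3 − (2/9)·R1: [0, -18, 49/3]
R4 ← R4 − (11/6)·R1: [0, -3, 47/2]
R5 ← R5 − R1: [0, 6, -3]
R6 ← R6 − (5/6)·R1: [0, 9, -9/2]
Swap R2 ↔ R3
R4 ← R4 − (1/6)·R2: [0, 0, 187/9]
R5 ← R5 + (1/3)·R2: [0, 0, 22/9]
R6 ← R6 + (1/2)·R2: [0, 0, 11/3]
R4 ← R4 − (17/24)·R3: [0, 0, 0]
R5 ← R5 − (1/12)·R3: [0, 0, 0]
R6 ← R6 − (1/8)·R3: [0, 0, 0]
3 pivots among 3 columns.
Every column is a pivot column, so the columns are linearly independent.

yes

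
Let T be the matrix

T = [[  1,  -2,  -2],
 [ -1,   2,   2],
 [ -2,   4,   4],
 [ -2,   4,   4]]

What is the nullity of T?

2

Row reduce to echelon form.
R2 ← R2 + R1: [0, 0, 0]
R3 ← R3 + (2)·R1: [0, 0, 0]
R4 ← R4 + (2)·R1: [0, 0, 0]
1 nonzero row, so rank(T) = 1.
T has 3 columns; by rank–nullity, nullity = 3 − 1 = 2.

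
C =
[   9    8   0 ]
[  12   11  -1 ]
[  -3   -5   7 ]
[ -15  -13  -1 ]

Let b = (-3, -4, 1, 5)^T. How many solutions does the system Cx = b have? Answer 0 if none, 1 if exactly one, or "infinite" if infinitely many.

Row reduce the augmented matrix [C | b].
R2 ← R2 − (4/3)·R1: [0, 1/3, -1, 0]
R3 ← R3 + (1/3)·R1: [0, -7/3, 7, 0]
R4 ← R4 + (5/3)·R1: [0, 1/3, -1, 0]
R3 ← R3 + (7)·R2: [0, 0, 0, 0]
R4 ← R4 − R2: [0, 0, 0, 0]
The echelon form has 2 nonzero rows, and every pivot lies in the first 3 columns, so rank(C) = rank([C|b]) = 2.
The system is consistent.
rank = 2 < 3 unknowns, so there are infinitely many solutions.

infinite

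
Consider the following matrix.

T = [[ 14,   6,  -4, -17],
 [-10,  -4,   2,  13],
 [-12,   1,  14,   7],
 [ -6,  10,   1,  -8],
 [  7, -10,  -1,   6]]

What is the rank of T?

4

Row reduce to echelon form.
R2 ← R2 + (5/7)·R1: [0, 2/7, -6/7, 6/7]
R3 ← R3 + (6/7)·R1: [0, 43/7, 74/7, -53/7]
R4 ← R4 + (3/7)·R1: [0, 88/7, -5/7, -107/7]
R5 ← R5 − (1/2)·R1: [0, -13, 1, 29/2]
R3 ← R3 − (43/2)·R2: [0, 0, 29, -26]
R4 ← R4 − (44)·R2: [0, 0, 37, -53]
R5 ← R5 + (91/2)·R2: [0, 0, -38, 107/2]
R4 ← R4 − (37/29)·R3: [0, 0, 0, -575/29]
R5 ← R5 + (38/29)·R3: [0, 0, 0, 1127/58]
R5 ← R5 + (49/50)·R4: [0, 0, 0, 0]
Echelon form has 4 nonzero rows, so rank(T) = 4.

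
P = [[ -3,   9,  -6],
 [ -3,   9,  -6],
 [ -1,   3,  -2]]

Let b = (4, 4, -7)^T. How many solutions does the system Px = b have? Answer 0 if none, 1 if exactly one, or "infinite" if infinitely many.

Row reduce the augmented matrix [P | b].
R2 ← R2 − R1: [0, 0, 0, 0]
R3 ← R3 − (1/3)·R1: [0, 0, 0, -25/3]
Swap R2 ↔ R3
The echelon form has 2 nonzero rows; the last pivot sits in the augmented column, so rank(P) = 1 but rank([P|b]) = 2.
Since the ranks differ, the system is inconsistent.
It has no solutions.

0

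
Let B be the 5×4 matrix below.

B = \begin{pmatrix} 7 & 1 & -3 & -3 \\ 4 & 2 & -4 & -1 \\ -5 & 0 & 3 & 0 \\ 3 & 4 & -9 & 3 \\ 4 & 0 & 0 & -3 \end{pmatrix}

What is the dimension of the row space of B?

Row reduce to echelon form.
R2 ← R2 − (4/7)·R1: [0, 10/7, -16/7, 5/7]
R3 ← R3 + (5/7)·R1: [0, 5/7, 6/7, -15/7]
R4 ← R4 − (3/7)·R1: [0, 25/7, -54/7, 30/7]
R5 ← R5 − (4/7)·R1: [0, -4/7, 12/7, -9/7]
R3 ← R3 − (1/2)·R2: [0, 0, 2, -5/2]
R4 ← R4 − (5/2)·R2: [0, 0, -2, 5/2]
R5 ← R5 + (2/5)·R2: [0, 0, 4/5, -1]
R4 ← R4 + R3: [0, 0, 0, 0]
R5 ← R5 − (2/5)·R3: [0, 0, 0, 0]
Echelon form has 3 nonzero rows, so rank(B) = 3.
The row space has dimension equal to the rank: 3.

3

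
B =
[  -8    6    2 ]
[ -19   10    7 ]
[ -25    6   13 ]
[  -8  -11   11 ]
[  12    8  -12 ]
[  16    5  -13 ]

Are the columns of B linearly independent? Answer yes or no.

no

Row reduce B to echelon form.
R2 ← R2 − (19/8)·R1: [0, -17/4, 9/4]
R3 ← R3 − (25/8)·R1: [0, -51/4, 27/4]
R4 ← R4 − R1: [0, -17, 9]
R5 ← R5 + (3/2)·R1: [0, 17, -9]
R6 ← R6 + (2)·R1: [0, 17, -9]
R3 ← R3 − (3)·R2: [0, 0, 0]
R4 ← R4 − (4)·R2: [0, 0, 0]
R5 ← R5 + (4)·R2: [0, 0, 0]
R6 ← R6 + (4)·R2: [0, 0, 0]
2 pivots among 3 columns.
Only 2 < 3 pivot columns, so the columns are linearly dependent.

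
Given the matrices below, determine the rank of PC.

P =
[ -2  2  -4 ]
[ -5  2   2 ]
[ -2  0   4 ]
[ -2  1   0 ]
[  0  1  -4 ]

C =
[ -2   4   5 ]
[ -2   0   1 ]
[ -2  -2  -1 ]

2

First compute PC:
[[  8,   0,  -4],
 [  2, -24, -25],
 [ -4, -16, -14],
 [  2,  -8,  -9],
 [  6,   8,   5]]
Now row reduce the product.
R2 ← R2 − (1/4)·R1: [0, -24, -24]
R3 ← R3 + (1/2)·R1: [0, -16, -16]
R4 ← R4 − (1/4)·R1: [0, -8, -8]
R5 ← R5 − (3/4)·R1: [0, 8, 8]
R3 ← R3 − (2/3)·R2: [0, 0, 0]
R4 ← R4 − (1/3)·R2: [0, 0, 0]
R5 ← R5 + (1/3)·R2: [0, 0, 0]
2 nonzero rows, so rank(PC) = 2.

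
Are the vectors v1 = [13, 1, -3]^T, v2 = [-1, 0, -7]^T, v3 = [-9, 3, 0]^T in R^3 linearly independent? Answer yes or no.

Form the matrix with these vectors as rows and row reduce.
R2 ← R2 + (1/13)·R1: [0, 1/13, -94/13]
R3 ← R3 + (9/13)·R1: [0, 48/13, -27/13]
R3 ← R3 − (48)·R2: [0, 0, 345]
3 nonzero rows, so the 3 vectors span a space of dimension 3.
Since 3 = 3, the vectors are linearly independent.

yes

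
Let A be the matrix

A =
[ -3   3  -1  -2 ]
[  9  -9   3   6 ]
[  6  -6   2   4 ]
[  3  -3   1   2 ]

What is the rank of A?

1

Row reduce to echelon form.
R2 ← R2 + (3)·R1: [0, 0, 0, 0]
R3 ← R3 + (2)·R1: [0, 0, 0, 0]
R4 ← R4 + R1: [0, 0, 0, 0]
Echelon form has 1 nonzero row, so rank(A) = 1.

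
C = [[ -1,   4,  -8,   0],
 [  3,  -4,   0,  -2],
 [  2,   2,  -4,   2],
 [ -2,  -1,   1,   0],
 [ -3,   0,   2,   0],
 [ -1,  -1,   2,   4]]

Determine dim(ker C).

0

Row reduce to echelon form.
R2 ← R2 + (3)·R1: [0, 8, -24, -2]
R3 ← R3 + (2)·R1: [0, 10, -20, 2]
R4 ← R4 − (2)·R1: [0, -9, 17, 0]
R5 ← R5 − (3)·R1: [0, -12, 26, 0]
R6 ← R6 − R1: [0, -5, 10, 4]
R3 ← R3 − (5/4)·R2: [0, 0, 10, 9/2]
R4 ← R4 + (9/8)·R2: [0, 0, -10, -9/4]
R5 ← R5 + (3/2)·R2: [0, 0, -10, -3]
R6 ← R6 + (5/8)·R2: [0, 0, -5, 11/4]
R4 ← R4 + R3: [0, 0, 0, 9/4]
R5 ← R5 + R3: [0, 0, 0, 3/2]
R6 ← R6 + (1/2)·R3: [0, 0, 0, 5]
R5 ← R5 − (2/3)·R4: [0, 0, 0, 0]
R6 ← R6 − (20/9)·R4: [0, 0, 0, 0]
4 nonzero rows, so rank(C) = 4.
C has 4 columns; by rank–nullity, nullity = 4 − 4 = 0.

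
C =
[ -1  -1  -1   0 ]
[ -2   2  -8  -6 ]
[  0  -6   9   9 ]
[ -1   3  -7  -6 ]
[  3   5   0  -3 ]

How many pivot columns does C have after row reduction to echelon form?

2

Row reduce to echelon form.
R2 ← R2 − (2)·R1: [0, 4, -6, -6]
R4 ← R4 − R1: [0, 4, -6, -6]
R5 ← R5 + (3)·R1: [0, 2, -3, -3]
R3 ← R3 + (3/2)·R2: [0, 0, 0, 0]
R4 ← R4 − R2: [0, 0, 0, 0]
R5 ← R5 − (1/2)·R2: [0, 0, 0, 0]
Echelon form has 2 nonzero rows, so rank(C) = 2.
Each nonzero row contributes one pivot column: 2 pivot columns.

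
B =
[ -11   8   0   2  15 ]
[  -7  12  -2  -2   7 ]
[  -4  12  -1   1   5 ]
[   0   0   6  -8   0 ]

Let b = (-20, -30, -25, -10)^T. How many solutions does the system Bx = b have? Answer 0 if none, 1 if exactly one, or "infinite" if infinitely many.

infinite

Row reduce the augmented matrix [B | b].
R2 ← R2 − (7/11)·R1: [0, 76/11, -2, -36/11, -28/11, -190/11]
R3 ← R3 − (4/11)·R1: [0, 100/11, -1, 3/11, -5/11, -195/11]
R3 ← R3 − (25/19)·R2: [0, 0, 31/19, 87/19, 55/19, 5]
R4 ← R4 − (114/31)·R3: [0, 0, 0, -770/31, -330/31, -880/31]
The echelon form has 4 nonzero rows, and every pivot lies in the first 5 columns, so rank(B) = rank([B|b]) = 4.
The system is consistent.
rank = 4 < 5 unknowns, so there are infinitely many solutions.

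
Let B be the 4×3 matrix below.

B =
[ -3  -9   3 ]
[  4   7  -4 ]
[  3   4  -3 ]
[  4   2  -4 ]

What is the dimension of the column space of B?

2

Row reduce to echelon form.
R2 ← R2 + (4/3)·R1: [0, -5, 0]
R3 ← R3 + R1: [0, -5, 0]
R4 ← R4 + (4/3)·R1: [0, -10, 0]
R3 ← R3 − R2: [0, 0, 0]
R4 ← R4 − (2)·R2: [0, 0, 0]
Echelon form has 2 nonzero rows, so rank(B) = 2.
The column space has dimension equal to the rank: 2.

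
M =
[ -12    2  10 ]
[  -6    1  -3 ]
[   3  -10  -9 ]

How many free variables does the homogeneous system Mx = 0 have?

0

Row reduce to echelon form.
R2 ← R2 − (1/2)·R1: [0, 0, -8]
R3 ← R3 + (1/4)·R1: [0, -19/2, -13/2]
Swap R2 ↔ R3
3 nonzero rows, so rank(M) = 3.
M has 3 columns; by rank–nullity, nullity = 3 − 3 = 0.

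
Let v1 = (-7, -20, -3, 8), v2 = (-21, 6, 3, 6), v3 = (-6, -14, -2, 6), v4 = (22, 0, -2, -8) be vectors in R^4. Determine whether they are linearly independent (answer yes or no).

no

Form the matrix with these vectors as rows and row reduce.
R2 ← R2 − (3)·R1: [0, 66, 12, -18]
R3 ← R3 − (6/7)·R1: [0, 22/7, 4/7, -6/7]
R4 ← R4 + (22/7)·R1: [0, -440/7, -80/7, 120/7]
R3 ← R3 − (1/21)·R2: [0, 0, 0, 0]
R4 ← R4 + (20/21)·R2: [0, 0, 0, 0]
2 nonzero rows, so the 4 vectors span a space of dimension 2.
Since 2 < 4, the vectors are linearly dependent.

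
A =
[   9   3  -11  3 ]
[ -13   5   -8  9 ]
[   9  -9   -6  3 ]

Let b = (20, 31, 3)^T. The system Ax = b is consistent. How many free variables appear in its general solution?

Row reduce the augmented matrix [A | b].
R2 ← R2 + (13/9)·R1: [0, 28/3, -215/9, 40/3, 539/9]
R3 ← R3 − R1: [0, -12, 5, 0, -17]
R3 ← R3 + (9/7)·R2: [0, 0, -180/7, 120/7, 60]
The echelon form has 3 nonzero rows, and every pivot lies in the first 4 columns, so rank(A) = rank([A|b]) = 3.
The system is consistent.
Free variables = (unknowns) − (rank) = 4 − 3 = 1.

1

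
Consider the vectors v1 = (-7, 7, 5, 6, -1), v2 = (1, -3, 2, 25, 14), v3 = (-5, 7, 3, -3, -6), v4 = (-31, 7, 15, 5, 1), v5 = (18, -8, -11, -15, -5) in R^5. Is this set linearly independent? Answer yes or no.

Form the matrix with these vectors as rows and row reduce.
R2 ← R2 + (1/7)·R1: [0, -2, 19/7, 181/7, 97/7]
R3 ← R3 − (5/7)·R1: [0, 2, -4/7, -51/7, -37/7]
R4 ← R4 − (31/7)·R1: [0, -24, -50/7, -151/7, 38/7]
R5 ← R5 + (18/7)·R1: [0, 10, 13/7, 3/7, -53/7]
R3 ← R3 + R2: [0, 0, 15/7, 130/7, 60/7]
R4 ← R4 − (12)·R2: [0, 0, -278/7, -2323/7, -1126/7]
R5 ← R5 + (5)·R2: [0, 0, 108/7, 908/7, 432/7]
R4 ← R4 + (278/15)·R3: [0, 0, 0, 37/3, -2]
R5 ← R5 − (36/5)·R3: [0, 0, 0, -4, 0]
R5 ← R5 + (12/37)·R4: [0, 0, 0, 0, -24/37]
5 nonzero rows, so the 5 vectors span a space of dimension 5.
Since 5 = 5, the vectors are linearly independent.

yes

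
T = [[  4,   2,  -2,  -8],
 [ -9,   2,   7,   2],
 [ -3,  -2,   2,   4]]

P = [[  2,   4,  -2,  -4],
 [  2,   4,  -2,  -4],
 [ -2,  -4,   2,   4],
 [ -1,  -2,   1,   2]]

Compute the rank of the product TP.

1

First compute TP:
[[ 24,  48, -24, -48],
 [-30, -60,  30,  60],
 [-18, -36,  18,  36]]
Now row reduce the product.
R2 ← R2 + (5/4)·R1: [0, 0, 0, 0]
R3 ← R3 + (3/4)·R1: [0, 0, 0, 0]
1 nonzero row, so rank(TP) = 1.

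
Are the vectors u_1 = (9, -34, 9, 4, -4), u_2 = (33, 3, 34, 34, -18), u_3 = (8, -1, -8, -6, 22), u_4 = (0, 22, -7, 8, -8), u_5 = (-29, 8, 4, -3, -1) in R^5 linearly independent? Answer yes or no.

Form the matrix with these vectors as rows and row reduce.
R2 ← R2 − (11/3)·R1: [0, 383/3, 1, 58/3, -10/3]
R3 ← R3 − (8/9)·R1: [0, 263/9, -16, -86/9, 230/9]
R5 ← R5 + (29/9)·R1: [0, -914/9, 33, 89/9, -125/9]
R3 ← R3 − (263/1149)·R2: [0, 0, -18647/1149, -16064/1149, 10080/383]
R4 ← R4 − (66/383)·R2: [0, 0, -2747/383, 1788/383, -2844/383]
R5 ← R5 + (914/1149)·R2: [0, 0, 38831/1149, 29033/1149, -6335/383]
R4 ← R4 − (8241/18647)·R3: [0, 0, 0, 202268/18647, -355356/18647]
R5 ← R5 + (1339/643)·R3: [0, 0, 0, -2473/643, 24605/643]
R5 ← R5 + (71717/202268)·R4: [0, 0, 0, 0, 1593316/50567]
5 nonzero rows, so the 5 vectors span a space of dimension 5.
Since 5 = 5, the vectors are linearly independent.

yes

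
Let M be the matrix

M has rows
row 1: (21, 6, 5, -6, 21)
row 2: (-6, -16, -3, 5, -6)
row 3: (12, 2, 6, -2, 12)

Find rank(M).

Row reduce to echelon form.
R2 ← R2 + (2/7)·R1: [0, -100/7, -11/7, 23/7, 0]
R3 ← R3 − (4/7)·R1: [0, -10/7, 22/7, 10/7, 0]
R3 ← R3 − (1/10)·R2: [0, 0, 33/10, 11/10, 0]
Echelon form has 3 nonzero rows, so rank(M) = 3.

3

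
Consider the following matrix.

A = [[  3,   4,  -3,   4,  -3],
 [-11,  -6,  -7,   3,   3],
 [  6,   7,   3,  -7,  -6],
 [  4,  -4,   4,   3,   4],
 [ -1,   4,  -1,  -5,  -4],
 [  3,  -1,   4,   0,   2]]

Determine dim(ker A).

Row reduce to echelon form.
R2 ← R2 + (11/3)·R1: [0, 26/3, -18, 53/3, -8]
R3 ← R3 − (2)·R1: [0, -1, 9, -15, 0]
R4 ← R4 − (4/3)·R1: [0, -28/3, 8, -7/3, 8]
R5 ← R5 + (1/3)·R1: [0, 16/3, -2, -11/3, -5]
R6 ← R6 − R1: [0, -5, 7, -4, 5]
R3 ← R3 + (3/26)·R2: [0, 0, 90/13, -337/26, -12/13]
R4 ← R4 + (14/13)·R2: [0, 0, -148/13, 217/13, -8/13]
R5 ← R5 − (8/13)·R2: [0, 0, 118/13, -189/13, -1/13]
R6 ← R6 + (15/26)·R2: [0, 0, -44/13, 161/26, 5/13]
R4 ← R4 + (74/45)·R3: [0, 0, 0, -208/45, -32/15]
R5 ← R5 − (59/45)·R3: [0, 0, 0, 221/90, 17/15]
R6 ← R6 + (22/45)·R3: [0, 0, 0, -13/90, -1/15]
R5 ← R5 + (17/32)·R4: [0, 0, 0, 0, 0]
R6 ← R6 − (1/32)·R4: [0, 0, 0, 0, 0]
4 nonzero rows, so rank(A) = 4.
A has 5 columns; by rank–nullity, nullity = 5 − 4 = 1.

1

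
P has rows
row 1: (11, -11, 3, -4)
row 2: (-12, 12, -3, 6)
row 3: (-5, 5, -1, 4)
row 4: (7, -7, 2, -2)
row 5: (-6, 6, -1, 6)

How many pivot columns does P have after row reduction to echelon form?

Row reduce to echelon form.
R2 ← R2 + (12/11)·R1: [0, 0, 3/11, 18/11]
R3 ← R3 + (5/11)·R1: [0, 0, 4/11, 24/11]
R4 ← R4 − (7/11)·R1: [0, 0, 1/11, 6/11]
R5 ← R5 + (6/11)·R1: [0, 0, 7/11, 42/11]
R3 ← R3 − (4/3)·R2: [0, 0, 0, 0]
R4 ← R4 − (1/3)·R2: [0, 0, 0, 0]
R5 ← R5 − (7/3)·R2: [0, 0, 0, 0]
Echelon form has 2 nonzero rows, so rank(P) = 2.
Each nonzero row contributes one pivot column: 2 pivot columns.

2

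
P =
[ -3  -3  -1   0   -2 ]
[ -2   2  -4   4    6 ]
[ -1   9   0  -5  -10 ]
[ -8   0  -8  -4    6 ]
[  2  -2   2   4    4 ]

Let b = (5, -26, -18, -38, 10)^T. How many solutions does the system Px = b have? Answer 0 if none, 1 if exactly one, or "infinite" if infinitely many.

1

Row reduce the augmented matrix [P | b].
R2 ← R2 − (2/3)·R1: [0, 4, -10/3, 4, 22/3, -88/3]
R3 ← R3 − (1/3)·R1: [0, 10, 1/3, -5, -28/3, -59/3]
R4 ← R4 − (8/3)·R1: [0, 8, -16/3, -4, 34/3, -154/3]
R5 ← R5 + (2/3)·R1: [0, -4, 4/3, 4, 8/3, 40/3]
R3 ← R3 − (5/2)·R2: [0, 0, 26/3, -15, -83/3, 161/3]
R4 ← R4 − (2)·R2: [0, 0, 4/3, -12, -10/3, 22/3]
R5 ← R5 + R2: [0, 0, -2, 8, 10, -16]
R4 ← R4 − (2/13)·R3: [0, 0, 0, -126/13, 12/13, -12/13]
R5 ← R5 + (3/13)·R3: [0, 0, 0, 59/13, 47/13, -47/13]
R5 ← R5 + (59/126)·R4: [0, 0, 0, 0, 85/21, -85/21]
The echelon form has 5 nonzero rows, and every pivot lies in the first 5 columns, so rank(P) = rank([P|b]) = 5.
The system is consistent.
rank = 5 = number of unknowns, so the solution is unique.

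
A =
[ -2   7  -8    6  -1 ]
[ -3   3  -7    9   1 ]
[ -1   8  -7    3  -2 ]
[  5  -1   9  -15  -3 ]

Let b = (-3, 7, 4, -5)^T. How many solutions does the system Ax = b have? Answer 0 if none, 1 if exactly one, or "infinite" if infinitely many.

0

Row reduce the augmented matrix [A | b].
R2 ← R2 − (3/2)·R1: [0, -15/2, 5, 0, 5/2, 23/2]
R3 ← R3 − (1/2)·R1: [0, 9/2, -3, 0, -3/2, 11/2]
R4 ← R4 + (5/2)·R1: [0, 33/2, -11, 0, -11/2, -25/2]
R3 ← R3 + (3/5)·R2: [0, 0, 0, 0, 0, 62/5]
R4 ← R4 + (11/5)·R2: [0, 0, 0, 0, 0, 64/5]
R4 ← R4 − (32/31)·R3: [0, 0, 0, 0, 0, 0]
The echelon form has 3 nonzero rows; the last pivot sits in the augmented column, so rank(A) = 2 but rank([A|b]) = 3.
Since the ranks differ, the system is inconsistent.
It has no solutions.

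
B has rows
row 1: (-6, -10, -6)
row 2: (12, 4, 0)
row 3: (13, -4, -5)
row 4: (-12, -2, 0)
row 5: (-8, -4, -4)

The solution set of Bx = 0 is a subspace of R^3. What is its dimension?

Row reduce to echelon form.
R2 ← R2 + (2)·R1: [0, -16, -12]
R3 ← R3 + (13/6)·R1: [0, -77/3, -18]
R4 ← R4 − (2)·R1: [0, 18, 12]
R5 ← R5 − (4/3)·R1: [0, 28/3, 4]
R3 ← R3 − (77/48)·R2: [0, 0, 5/4]
R4 ← R4 + (9/8)·R2: [0, 0, -3/2]
R5 ← R5 + (7/12)·R2: [0, 0, -3]
R4 ← R4 + (6/5)·R3: [0, 0, 0]
R5 ← R5 + (12/5)·R3: [0, 0, 0]
3 nonzero rows, so rank(B) = 3.
B has 3 columns; by rank–nullity, nullity = 3 − 3 = 0.

0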